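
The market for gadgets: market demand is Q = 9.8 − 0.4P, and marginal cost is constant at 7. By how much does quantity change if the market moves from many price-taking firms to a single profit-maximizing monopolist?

Inverting demand: P = 24.5 − 2.5Q.
Perfect competition: P = MC = 7, so 24.5 − 2.5Q = 7 and Q = 7.
The monopolist equates marginal revenue to marginal cost: 24.5 − 5Q = 7, so Q = 3.5. From demand, P = 15.75.
Change in quantity: 3.5 − 7 = −3.5.

Q falls by 3.5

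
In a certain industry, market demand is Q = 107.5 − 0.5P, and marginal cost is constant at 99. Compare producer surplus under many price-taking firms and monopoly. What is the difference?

PS rises by 1682

Inverting demand: P = 215 − 2Q.
Under competition P = MC = 99, so Q = (215 − 99)/2 = 58.
PS = (99 − 99)·58 = 0.
Monopoly sets MR = MC: 215 − 4Q = 99 ⇒ Q = 29, P = 215 − 2·29 = 157.
PS = (157 − 99)·29 = 1682.
Change in producer surplus: 1682 − 0 = 1682.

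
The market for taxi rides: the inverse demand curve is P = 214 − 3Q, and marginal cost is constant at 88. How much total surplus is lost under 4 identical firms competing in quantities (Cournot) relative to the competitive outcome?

DWL = 105.84

Competitive firms price at marginal cost: P = 88, giving Q = 42.
In a 4-firm Cournot equilibrium, symmetry and the first-order condition give q = (214 − 88)/(15) = 8.4. So Q = 33.6 and P = 113.2.
DWL is the triangle between Q = 33.6 and Q = 42: ½·(42 − 33.6)·(113.2 − 88) = 105.84.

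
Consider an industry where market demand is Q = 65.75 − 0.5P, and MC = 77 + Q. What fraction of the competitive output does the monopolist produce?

Q_m/Q_c = 0.6

Inverting demand: P = 131.5 − 2Q.
A monopolist chooses Q where MR = MC. MR = 131.5 − 4Q; setting this equal to 77 + Q gives Q = 10.9 and P = 109.7.
Competitive equilibrium sets price equal to marginal cost: 131.5 − 2Q = 77 + Q, so Q = 109/6 and P = 571/6.
Ratio Q_m/Q_c = 10.9/(109/6) = 0.6.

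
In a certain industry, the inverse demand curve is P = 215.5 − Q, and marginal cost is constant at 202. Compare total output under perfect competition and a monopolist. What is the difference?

Perfect competition: P = MC = 202, so 215.5 − Q = 202 and Q = 13.5.
A monopolist chooses Q where MR = MC. MR = 215.5 − 2Q; setting this equal to 202 gives Q = 6.75 and P = 208.75.
Change in total output: 6.75 − 13.5 = −6.75.

Q falls by 6.75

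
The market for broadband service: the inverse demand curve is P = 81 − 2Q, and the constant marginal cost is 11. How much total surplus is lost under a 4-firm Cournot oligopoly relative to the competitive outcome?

DWL = 49

Under competition P = MC = 11, so Q = (81 − 11)/2 = 35.
With 4 symmetric Cournot firms, each firm's FOC gives 81 − 10q = 11, so q = 7, Q = 4·7 = 28, and P = 25.
DWL is the triangle between Q = 28 and Q = 35: ½·(35 − 28)·(25 − 11) = 49.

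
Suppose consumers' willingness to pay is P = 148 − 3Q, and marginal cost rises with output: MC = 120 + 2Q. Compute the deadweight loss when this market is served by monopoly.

DWL = 11.025

Competitive equilibrium sets price equal to marginal cost: 148 − 3Q = 120 + 2Q, so Q = 5.6 and P = 131.2.
A monopolist chooses Q where MR = MC. MR = 148 − 6Q; setting this equal to 120 + 2Q gives Q = 3.5 and P = 137.5.
CS = ½·(148 − 131.2)·5.6 = 47.04; PS = (131.2·5.6 − 120·5.6 − ½·2·5.6²) = 31.36; TS = 78.4.
CS = ½·(148 − 137.5)·3.5 = 18.375; PS = (137.5·3.5 − 120·3.5 − ½·2·3.5²) = 49; TS = 67.375.
DWL = 78.4 − 67.375 = 11.025.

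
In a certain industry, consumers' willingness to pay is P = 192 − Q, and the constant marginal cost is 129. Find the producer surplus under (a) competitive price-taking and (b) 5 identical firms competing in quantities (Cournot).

Competitive firms price at marginal cost: P = 129, giving Q = 63.
PS = (129 − 129)·63 = 0.
Cournot with 5 identical firms: the symmetric best-response condition is 192 − 6q = 129. Each firm produces q = 10.5, total output Q = 52.5, price P = 139.5.
PS = (139.5 − 129)·52.5 = 551.25.

Competition: PS = 0; Cournot: PS = 551.25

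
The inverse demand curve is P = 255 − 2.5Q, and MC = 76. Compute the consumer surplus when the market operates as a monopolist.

CS = 1602.05

The monopolist equates marginal revenue to marginal cost: 255 − 5Q = 76, so Q = 35.8. From demand, P = 165.5.
CS = ½·(255 − 165.5)·35.8 = 1602.05.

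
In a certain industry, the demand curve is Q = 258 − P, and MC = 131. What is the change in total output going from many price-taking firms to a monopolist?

Total output falls by 63.5

Inverting demand: P = 258 − Q.
Under competition P = MC = 131, so Q = (258 − 131)/1 = 127.
A monopolist chooses Q where MR = MC. MR = 258 − 2Q; setting this equal to 131 gives Q = 63.5 and P = 194.5.
Change in total output: 63.5 − 127 = −63.5.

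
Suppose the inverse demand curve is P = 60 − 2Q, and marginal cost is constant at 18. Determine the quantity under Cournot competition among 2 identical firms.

In a 2-firm Cournot equilibrium, symmetry and the first-order condition give q = (60 − 18)/(6) = 7. So Q = 14 and P = 32.

Q = 14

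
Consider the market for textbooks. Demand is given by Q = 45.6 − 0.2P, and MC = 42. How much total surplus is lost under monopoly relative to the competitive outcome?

DWL = 864.9

Inverting demand: P = 228 − 5Q.
Under competition P = MC = 42, so Q = (228 − 42)/5 = 37.2.
A monopolist chooses Q where MR = MC. MR = 228 − 10Q; setting this equal to 42 gives Q = 18.6 and P = 135.
DWL is the triangle between Q = 18.6 and Q = 37.2: ½·(37.2 − 18.6)·(135 − 42) = 864.9.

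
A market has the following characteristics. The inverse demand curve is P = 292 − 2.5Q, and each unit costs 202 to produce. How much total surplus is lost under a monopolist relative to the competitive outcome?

Under competition P = MC = 202, so Q = (292 − 202)/2.5 = 36.
Monopoly sets MR = MC: 292 − 5Q = 202 ⇒ Q = 18, P = 292 − 2.5·18 = 247.
DWL is the triangle between Q = 18 and Q = 36: ½·(36 − 18)·(247 − 202) = 405.

DWL = 405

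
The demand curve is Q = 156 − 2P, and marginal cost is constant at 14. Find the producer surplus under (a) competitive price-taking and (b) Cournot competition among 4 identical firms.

Inverting demand: P = 78 − 0.5Q.
Competitive firms price at marginal cost: P = 14, giving Q = 128.
PS = (14 − 14)·128 = 0.
With 4 symmetric Cournot firms, each firm's FOC gives 78 − 2.5q = 14, so q = 25.6, Q = 4·25.6 = 102.4, and P = 26.8.
PS = (26.8 − 14)·102.4 = 1310.72.

Competition: PS = 0; Cournot: PS = 1310.72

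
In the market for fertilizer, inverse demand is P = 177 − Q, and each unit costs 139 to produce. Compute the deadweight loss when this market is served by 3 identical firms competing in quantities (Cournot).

DWL = 45.125

Under competition P = MC = 139, so Q = (177 − 139)/1 = 38.
With 3 symmetric Cournot firms, each firm's FOC gives 177 − 4q = 139, so q = 9.5, Q = 3·9.5 = 28.5, and P = 148.5.
DWL is the triangle between Q = 28.5 and Q = 38: ½·(38 − 28.5)·(148.5 − 139) = 45.125.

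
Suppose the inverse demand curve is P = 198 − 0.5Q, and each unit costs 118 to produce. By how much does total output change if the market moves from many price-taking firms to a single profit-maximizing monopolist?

Total output falls by 80

Under competition P = MC = 118, so Q = (198 − 118)/0.5 = 160.
Monopoly sets MR = MC: 198 − Q = 118 ⇒ Q = 80, P = 198 − 0.5·80 = 158.
Change in total output: 80 − 160 = −80.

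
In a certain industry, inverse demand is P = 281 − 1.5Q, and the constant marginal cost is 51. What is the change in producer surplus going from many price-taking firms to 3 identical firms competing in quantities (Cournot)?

Under competition P = MC = 51, so Q = (281 − 51)/1.5 = 460/3.
PS = (51 − 51)·460/3 = 0.
With 3 symmetric Cournot firms, each firm's FOC gives 281 − 6q = 51, so q = 115/3, Q = 3·115/3 = 115, and P = 108.5.
PS = (108.5 − 51)·115 = 6612.5.
Change in producer surplus: 6612.5 − 0 = 6612.5.

Producer surplus rises by 6612.5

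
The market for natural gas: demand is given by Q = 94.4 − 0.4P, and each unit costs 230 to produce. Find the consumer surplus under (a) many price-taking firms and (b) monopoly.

Competition: CS = 7.2; Monopoly: CS = 1.8

Inverting demand: P = 236 − 2.5Q.
Perfect competition: P = MC = 230, so 236 − 2.5Q = 230 and Q = 2.4.
CS = ½·(236 − 230)·2.4 = 7.2.
Monopoly sets MR = MC: 236 − 5Q = 230 ⇒ Q = 1.2, P = 236 − 2.5·1.2 = 233.
CS = ½·(236 − 233)·1.2 = 1.8.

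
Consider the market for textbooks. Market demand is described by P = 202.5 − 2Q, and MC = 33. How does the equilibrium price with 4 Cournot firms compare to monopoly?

With 4 symmetric Cournot firms, each firm's FOC gives 202.5 − 10q = 33, so q = 16.95, Q = 4·16.95 = 67.8, and P = 66.9.
Monopoly sets MR = MC: 202.5 − 4Q = 33 ⇒ Q = 42.375, P = 202.5 − 2·42.375 = 117.75.

Cournot: P = 66.9; Monopoly: P = 117.75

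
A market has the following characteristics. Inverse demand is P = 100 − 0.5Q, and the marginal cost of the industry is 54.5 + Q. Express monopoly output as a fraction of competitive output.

Monopoly sets MR = MC: 100 − Q = 54.5 + Q ⇒ Q = 22.75, P = 100 − 0.5·22.75 = 88.625.
Under competition P = MC: 100 − 0.5Q = 54.5 + Q ⇒ Q = 91/3, P = 509/6.
Ratio Q_m/Q_c = 22.75/(91/3) = 0.75.

Q_m/Q_c = 0.75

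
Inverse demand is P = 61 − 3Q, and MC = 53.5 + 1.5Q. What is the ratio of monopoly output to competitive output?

The monopolist equates marginal revenue to marginal cost: 61 − 6Q = 53.5 + 1.5Q, so Q = 1. From demand, P = 58.
Under competition P = MC: 61 − 3Q = 53.5 + 1.5Q ⇒ Q = 5/3, P = 56.
Ratio Q_m/Q_c = 1/(5/3) = 0.6.

Q_m/Q_c = 0.6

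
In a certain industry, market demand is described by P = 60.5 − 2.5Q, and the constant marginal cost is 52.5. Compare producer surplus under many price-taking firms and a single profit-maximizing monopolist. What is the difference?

Under competition P = MC = 52.5, so Q = (60.5 − 52.5)/2.5 = 3.2.
PS = (52.5 − 52.5)·3.2 = 0.
The monopolist equates marginal revenue to marginal cost: 60.5 − 5Q = 52.5, so Q = 1.6. From demand, P = 56.5.
PS = (56.5 − 52.5)·1.6 = 6.4.
Change in producer surplus: 6.4 − 0 = 6.4.

Producer surplus rises by 6.4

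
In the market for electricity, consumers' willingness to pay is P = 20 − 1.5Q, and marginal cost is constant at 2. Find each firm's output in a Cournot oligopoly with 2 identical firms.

q_i = 4

In a 2-firm Cournot equilibrium, symmetry and the first-order condition give q = (20 − 2)/(4.5) = 4. So Q = 8 and P = 8.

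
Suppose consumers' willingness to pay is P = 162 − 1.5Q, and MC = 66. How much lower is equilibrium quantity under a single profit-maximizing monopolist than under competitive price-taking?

Competitive firms price at marginal cost: P = 66, giving Q = 64.
A monopolist chooses Q where MR = MC. MR = 162 − 3Q; setting this equal to 66 gives Q = 32 and P = 114.
Change in equilibrium quantity: 32 − 64 = −32.

Q falls by 32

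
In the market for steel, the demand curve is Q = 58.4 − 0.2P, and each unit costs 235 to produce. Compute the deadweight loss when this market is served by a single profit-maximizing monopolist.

Inverting demand: P = 292 − 5Q.
Perfect competition: P = MC = 235, so 292 − 5Q = 235 and Q = 11.4.
A monopolist chooses Q where MR = MC. MR = 292 − 10Q; setting this equal to 235 gives Q = 5.7 and P = 263.5.
DWL is the triangle between Q = 5.7 and Q = 11.4: ½·(11.4 − 5.7)·(263.5 − 235) = 81.225.

DWL = 81.225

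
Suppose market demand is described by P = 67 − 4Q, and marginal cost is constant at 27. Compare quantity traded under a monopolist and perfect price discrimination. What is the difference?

Q rises by 5

The monopolist equates marginal revenue to marginal cost: 67 − 8Q = 27, so Q = 5. From demand, P = 47.
Under first-degree price discrimination the firm charges each unit its demand price and produces up to where P = MC, i.e. Q = 10. Consumer surplus is zero; producer surplus equals total surplus.
Change in quantity traded: 10 − 5 = 5.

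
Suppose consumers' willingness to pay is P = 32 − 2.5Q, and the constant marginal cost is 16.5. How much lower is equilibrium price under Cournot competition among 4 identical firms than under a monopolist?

Monopoly sets MR = MC: 32 − 5Q = 16.5 ⇒ Q = 3.1, P = 32 − 2.5·3.1 = 24.25.
With 4 symmetric Cournot firms, each firm's FOC gives 32 − 12.5q = 16.5, so q = 1.24, Q = 4·1.24 = 4.96, and P = 19.6.
Change in equilibrium price: 19.6 − 24.25 = −4.65.

P falls by 4.65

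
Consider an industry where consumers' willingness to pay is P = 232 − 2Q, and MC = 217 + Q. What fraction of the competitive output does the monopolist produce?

Monopoly sets MR = MC: 232 − 4Q = 217 + Q ⇒ Q = 3, P = 232 − 2·3 = 226.
Under competition P = MC: 232 − 2Q = 217 + Q ⇒ Q = 5, P = 222.
Ratio Q_m/Q_c = 3/5 = 0.6.

Q_m/Q_c = 0.6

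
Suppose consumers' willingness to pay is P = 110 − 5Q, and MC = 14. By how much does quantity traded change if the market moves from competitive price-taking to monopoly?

Q falls by 9.6

Under competition P = MC = 14, so Q = (110 − 14)/5 = 19.2.
The monopolist equates marginal revenue to marginal cost: 110 − 10Q = 14, so Q = 9.6. From demand, P = 62.
Change in quantity traded: 9.6 − 19.2 = −9.6.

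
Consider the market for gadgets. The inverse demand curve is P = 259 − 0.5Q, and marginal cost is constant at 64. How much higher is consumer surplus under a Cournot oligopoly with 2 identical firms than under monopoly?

Consumer surplus rises by 7393.75

Monopoly sets MR = MC: 259 − Q = 64 ⇒ Q = 195, P = 259 − 0.5·195 = 161.5.
CS = ½·(259 − 161.5)·195 = 9506.25.
With 2 symmetric Cournot firms, each firm's FOC gives 259 − 1.5q = 64, so q = 130, Q = 2·130 = 260, and P = 129.
CS = ½·(259 − 129)·260 = 16900.
Change in consumer surplus: 16900 − 9506.25 = 7393.75.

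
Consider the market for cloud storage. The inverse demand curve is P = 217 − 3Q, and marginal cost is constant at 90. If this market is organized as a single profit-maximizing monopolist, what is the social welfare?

TS = 2016.125

The monopolist equates marginal revenue to marginal cost: 217 − 6Q = 90, so Q = 127/6. From demand, P = 153.5.
CS = ½·(217 − 153.5)·127/6 = 16129/24; PS = (153.5 − 90)·127/6 = 16129/12; TS = 2016.125.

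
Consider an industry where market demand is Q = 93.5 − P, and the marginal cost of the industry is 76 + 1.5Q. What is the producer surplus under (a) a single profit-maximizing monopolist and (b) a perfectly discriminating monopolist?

Inverting demand: P = 93.5 − Q.
Monopoly sets MR = MC: 93.5 − 2Q = 76 + 1.5Q ⇒ Q = 5, P = 93.5 − 5 = 88.5.
PS = P·Q − VC(Q) = 88.5·5 − (76·5 + ½·1.5·5²) = 43.75.
A perfectly discriminating monopolist sells every unit with P(Q) ≥ MC(Q), so output equals the competitive quantity Q = 7. Each buyer pays their reservation price, so CS = 0 and the firm captures all surplus.
PS = ½·(93.5 − 76)·7 = 61.25.

Monopoly: PS = 43.75; Perfect PD: PS = 61.25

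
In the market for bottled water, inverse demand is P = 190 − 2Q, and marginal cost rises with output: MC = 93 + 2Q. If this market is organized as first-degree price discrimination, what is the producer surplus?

PS = 1176.125

A perfectly discriminating monopolist sells every unit with P(Q) ≥ MC(Q), so output equals the competitive quantity Q = 24.25. Each buyer pays their reservation price, so CS = 0 and the firm captures all surplus.
PS = ½·(190 − 93)·24.25 = 1176.125.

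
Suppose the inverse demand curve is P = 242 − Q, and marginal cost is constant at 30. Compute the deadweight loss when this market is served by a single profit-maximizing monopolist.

DWL = 5618

Competitive firms price at marginal cost: P = 30, giving Q = 212.
The monopolist equates marginal revenue to marginal cost: 242 − 2Q = 30, so Q = 106. From demand, P = 136.
DWL is the triangle between Q = 106 and Q = 212: ½·(212 − 106)·(136 − 30) = 5618.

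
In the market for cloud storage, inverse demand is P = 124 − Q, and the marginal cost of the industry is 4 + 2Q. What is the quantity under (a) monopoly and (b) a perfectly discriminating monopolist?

The monopolist equates marginal revenue to marginal cost: 124 − 2Q = 4 + 2Q, so Q = 30. From demand, P = 94.
Under first-degree price discrimination the firm charges each unit its demand price and produces up to where P = MC, i.e. Q = 40. Consumer surplus is zero; producer surplus equals total surplus.

Monopoly: Q = 30; Perfect PD: Q = 40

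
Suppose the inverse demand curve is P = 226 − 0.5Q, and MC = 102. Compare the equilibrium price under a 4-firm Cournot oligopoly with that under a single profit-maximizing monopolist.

Cournot: P = 126.8; Monopoly: P = 164

Cournot with 4 identical firms: the symmetric best-response condition is 226 − 2.5q = 102. Each firm produces q = 49.6, total output Q = 198.4, price P = 126.8.
A monopolist chooses Q where MR = MC. MR = 226 − Q; setting this equal to 102 gives Q = 124 and P = 164.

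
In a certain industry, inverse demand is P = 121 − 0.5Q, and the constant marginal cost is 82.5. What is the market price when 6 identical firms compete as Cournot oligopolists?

P = 88

With 6 symmetric Cournot firms, each firm's FOC gives 121 − 3.5q = 82.5, so q = 11, Q = 6·11 = 66, and P = 88.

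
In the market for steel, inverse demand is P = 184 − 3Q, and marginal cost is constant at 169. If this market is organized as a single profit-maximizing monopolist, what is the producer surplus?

PS = 18.75

The monopolist equates marginal revenue to marginal cost: 184 − 6Q = 169, so Q = 2.5. From demand, P = 176.5.
PS = (176.5 − 169)·2.5 = 18.75.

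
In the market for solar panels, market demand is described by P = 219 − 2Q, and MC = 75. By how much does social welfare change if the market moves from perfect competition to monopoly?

TS falls by 1296

Competitive firms price at marginal cost: P = 75, giving Q = 72.
CS = ½·(219 − 75)·72 = 5184; PS = (75 − 75)·72 = 0; TS = 5184.
Monopoly sets MR = MC: 219 − 4Q = 75 ⇒ Q = 36, P = 219 − 2·36 = 147.
CS = ½·(219 − 147)·36 = 1296; PS = (147 − 75)·36 = 2592; TS = 3888.
Change in social welfare: 3888 − 5184 = −1296.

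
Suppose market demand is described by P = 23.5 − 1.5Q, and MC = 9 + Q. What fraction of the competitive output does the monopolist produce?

Q_m/Q_c = 0.625

The monopolist equates marginal revenue to marginal cost: 23.5 − 3Q = 9 + Q, so Q = 3.625. From demand, P = 289/16.
Competitive equilibrium sets price equal to marginal cost: 23.5 − 1.5Q = 9 + Q, so Q = 5.8 and P = 14.8.
Ratio Q_m/Q_c = 3.625/5.8 = 0.625.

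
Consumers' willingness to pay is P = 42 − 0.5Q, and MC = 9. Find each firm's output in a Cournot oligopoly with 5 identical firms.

q_i = 11

With 5 symmetric Cournot firms, each firm's FOC gives 42 − 3q = 9, so q = 11, Q = 5·11 = 55, and P = 14.5.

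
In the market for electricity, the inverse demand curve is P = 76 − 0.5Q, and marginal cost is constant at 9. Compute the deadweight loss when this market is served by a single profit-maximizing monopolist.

DWL = 1122.25

Competitive firms price at marginal cost: P = 9, giving Q = 134.
The monopolist equates marginal revenue to marginal cost: 76 − Q = 9, so Q = 67. From demand, P = 42.5.
DWL is the triangle between Q = 67 and Q = 134: ½·(134 − 67)·(42.5 − 9) = 1122.25.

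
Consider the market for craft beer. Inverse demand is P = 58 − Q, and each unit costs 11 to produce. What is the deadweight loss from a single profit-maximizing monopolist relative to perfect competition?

DWL = 276.125

Under competition P = MC = 11, so Q = (58 − 11)/1 = 47.
Monopoly sets MR = MC: 58 − 2Q = 11 ⇒ Q = 23.5, P = 58 − 23.5 = 34.5.
DWL is the triangle between Q = 23.5 and Q = 47: ½·(47 − 23.5)·(34.5 − 11) = 276.125.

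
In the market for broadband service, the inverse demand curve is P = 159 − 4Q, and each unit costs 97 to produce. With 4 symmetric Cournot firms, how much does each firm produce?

q_i = 3.1

In a 4-firm Cournot equilibrium, symmetry and the first-order condition give q = (159 − 97)/(20) = 3.1. So Q = 12.4 and P = 109.4.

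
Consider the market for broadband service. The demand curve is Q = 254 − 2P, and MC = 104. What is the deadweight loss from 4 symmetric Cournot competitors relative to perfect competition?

DWL = 21.16

Inverting demand: P = 127 − 0.5Q.
Competitive firms price at marginal cost: P = 104, giving Q = 46.
In a 4-firm Cournot equilibrium, symmetry and the first-order condition give q = (127 − 104)/(2.5) = 9.2. So Q = 36.8 and P = 108.6.
DWL is the triangle between Q = 36.8 and Q = 46: ½·(46 − 36.8)·(108.6 − 104) = 21.16.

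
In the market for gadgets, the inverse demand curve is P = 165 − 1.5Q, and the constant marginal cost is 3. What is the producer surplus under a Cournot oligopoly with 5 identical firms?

PS = 2430

With 5 symmetric Cournot firms, each firm's FOC gives 165 − 9q = 3, so q = 18, Q = 5·18 = 90, and P = 30.
PS = (30 − 3)·90 = 2430.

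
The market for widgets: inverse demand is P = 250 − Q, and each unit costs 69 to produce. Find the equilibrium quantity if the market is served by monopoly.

Monopoly sets MR = MC: 250 − 2Q = 69 ⇒ Q = 90.5, P = 250 − 90.5 = 159.5.

Q = 90.5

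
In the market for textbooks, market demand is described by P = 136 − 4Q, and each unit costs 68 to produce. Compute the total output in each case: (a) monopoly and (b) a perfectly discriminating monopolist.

Monopoly: Q = 8.5; Perfect PD: Q = 17

Monopoly sets MR = MC: 136 − 8Q = 68 ⇒ Q = 8.5, P = 136 − 4·8.5 = 102.
Under first-degree price discrimination the firm charges each unit its demand price and produces up to where P = MC, i.e. Q = 17. Consumer surplus is zero; producer surplus equals total surplus.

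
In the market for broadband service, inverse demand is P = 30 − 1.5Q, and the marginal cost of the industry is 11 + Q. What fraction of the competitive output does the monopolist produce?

Q_m/Q_c = 0.625

A monopolist chooses Q where MR = MC. MR = 30 − 3Q; setting this equal to 11 + Q gives Q = 4.75 and P = 22.875.
Under competition P = MC: 30 − 1.5Q = 11 + Q ⇒ Q = 7.6, P = 18.6.
Ratio Q_m/Q_c = 4.75/7.6 = 0.625.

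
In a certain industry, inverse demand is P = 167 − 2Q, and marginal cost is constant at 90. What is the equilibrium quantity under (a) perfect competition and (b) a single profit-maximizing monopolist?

Competition: Q = 38.5; Monopoly: Q = 19.25

Competitive firms price at marginal cost: P = 90, giving Q = 38.5.
A monopolist chooses Q where MR = MC. MR = 167 − 4Q; setting this equal to 90 gives Q = 19.25 and P = 128.5.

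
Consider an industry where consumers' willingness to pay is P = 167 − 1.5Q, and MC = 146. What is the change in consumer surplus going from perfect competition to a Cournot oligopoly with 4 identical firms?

Under competition P = MC = 146, so Q = (167 − 146)/1.5 = 14.
CS = ½·(167 − 146)·14 = 147.
In a 4-firm Cournot equilibrium, symmetry and the first-order condition give q = (167 − 146)/(7.5) = 2.8. So Q = 11.2 and P = 150.2.
CS = ½·(167 − 150.2)·11.2 = 94.08.
Change in consumer surplus: 94.08 − 147 = −52.92.

CS falls by 52.92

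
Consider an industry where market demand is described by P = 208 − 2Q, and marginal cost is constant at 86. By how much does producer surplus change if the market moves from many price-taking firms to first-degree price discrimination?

Competitive firms price at marginal cost: P = 86, giving Q = 61.
PS = (86 − 86)·61 = 0.
A perfectly discriminating monopolist sells every unit with P(Q) ≥ MC(Q), so output equals the competitive quantity Q = 61. Each buyer pays their reservation price, so CS = 0 and the firm captures all surplus.
PS = ½·(208 − 86)·61 = 3721.
Change in producer surplus: 3721 − 0 = 3721.

PS rises by 3721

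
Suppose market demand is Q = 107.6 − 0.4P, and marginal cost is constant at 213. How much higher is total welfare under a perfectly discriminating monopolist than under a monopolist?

TS rises by 156.8

Inverting demand: P = 269 − 2.5Q.
The monopolist equates marginal revenue to marginal cost: 269 − 5Q = 213, so Q = 11.2. From demand, P = 241.
CS = ½·(269 − 241)·11.2 = 156.8; PS = (241 − 213)·11.2 = 313.6; TS = 470.4.
Under first-degree price discrimination the firm charges each unit its demand price and produces up to where P = MC, i.e. Q = 22.4. Consumer surplus is zero; producer surplus equals total surplus.
TS = 627.2 (equal to competitive TS).
Change in total welfare: 627.2 − 470.4 = 156.8.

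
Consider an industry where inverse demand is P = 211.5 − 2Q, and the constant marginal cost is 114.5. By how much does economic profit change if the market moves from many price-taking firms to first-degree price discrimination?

Economic profit rises by 2352.25

Under competition P = MC = 114.5, so Q = (211.5 − 114.5)/2 = 48.5.
Profit = (114.5 − 114.5)·48.5 = 0.
A perfectly discriminating monopolist sells every unit with P(Q) ≥ MC(Q), so output equals the competitive quantity Q = 48.5. Each buyer pays their reservation price, so CS = 0 and the firm captures all surplus.
PS equals the full surplus area, 2352.25. Profit = 2352.25 = 2352.25.
Change in economic profit: 2352.25 − 0 = 2352.25.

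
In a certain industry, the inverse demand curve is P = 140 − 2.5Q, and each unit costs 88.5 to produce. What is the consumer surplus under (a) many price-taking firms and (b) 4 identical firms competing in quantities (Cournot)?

Perfect competition: P = MC = 88.5, so 140 − 2.5Q = 88.5 and Q = 20.6.
CS = ½·(140 − 88.5)·20.6 = 530.45.
With 4 symmetric Cournot firms, each firm's FOC gives 140 − 12.5q = 88.5, so q = 4.12, Q = 4·4.12 = 16.48, and P = 98.8.
CS = ½·(140 − 98.8)·16.48 = 339.488.

Competition: CS = 530.45; Cournot: CS = 339.488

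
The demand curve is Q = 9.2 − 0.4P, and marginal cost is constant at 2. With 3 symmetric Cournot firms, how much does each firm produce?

Inverting demand: P = 23 − 2.5Q.
Cournot with 3 identical firms: the symmetric best-response condition is 23 − 10q = 2. Each firm produces q = 2.1, total output Q = 6.3, price P = 7.25.

q_i = 2.1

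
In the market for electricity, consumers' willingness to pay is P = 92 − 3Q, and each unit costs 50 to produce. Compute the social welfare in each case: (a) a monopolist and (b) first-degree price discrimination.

The monopolist equates marginal revenue to marginal cost: 92 − 6Q = 50, so Q = 7. From demand, P = 71.
CS = ½·(92 − 71)·7 = 73.5; PS = (71 − 50)·7 = 147; TS = 220.5.
A perfectly discriminating monopolist sells every unit with P(Q) ≥ MC(Q), so output equals the competitive quantity Q = 14. Each buyer pays their reservation price, so CS = 0 and the firm captures all surplus.
TS = 294 (equal to competitive TS).

Monopoly: TS = 220.5; Perfect PD: TS = 294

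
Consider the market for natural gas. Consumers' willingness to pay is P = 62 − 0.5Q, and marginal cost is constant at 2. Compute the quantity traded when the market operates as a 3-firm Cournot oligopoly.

Cournot with 3 identical firms: the symmetric best-response condition is 62 − 2q = 2. Each firm produces q = 30, total output Q = 90, price P = 17.

Q = 90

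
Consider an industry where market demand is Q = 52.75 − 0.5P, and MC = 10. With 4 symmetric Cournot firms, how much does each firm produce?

Inverting demand: P = 105.5 − 2Q.
In a 4-firm Cournot equilibrium, symmetry and the first-order condition give q = (105.5 − 10)/(10) = 9.55. So Q = 38.2 and P = 29.1.

q_i = 9.55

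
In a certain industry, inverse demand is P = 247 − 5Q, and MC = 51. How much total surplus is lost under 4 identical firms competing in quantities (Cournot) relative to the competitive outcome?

DWL = 153.664

Competitive firms price at marginal cost: P = 51, giving Q = 39.2.
In a 4-firm Cournot equilibrium, symmetry and the first-order condition give q = (247 − 51)/(25) = 7.84. So Q = 31.36 and P = 90.2.
DWL is the triangle between Q = 31.36 and Q = 39.2: ½·(39.2 − 31.36)·(90.2 − 51) = 153.664.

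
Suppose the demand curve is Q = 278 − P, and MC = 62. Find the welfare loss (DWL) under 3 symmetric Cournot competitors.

DWL = 1458

Inverting demand: P = 278 − Q.
Competitive firms price at marginal cost: P = 62, giving Q = 216.
In a 3-firm Cournot equilibrium, symmetry and the first-order condition give q = (278 − 62)/(4) = 54. So Q = 162 and P = 116.
DWL is the triangle between Q = 162 and Q = 216: ½·(216 − 162)·(116 − 62) = 1458.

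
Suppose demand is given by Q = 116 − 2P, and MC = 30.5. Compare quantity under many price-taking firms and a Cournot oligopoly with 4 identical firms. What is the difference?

Quantity falls by 11

Inverting demand: P = 58 − 0.5Q.
Competitive firms price at marginal cost: P = 30.5, giving Q = 55.
With 4 symmetric Cournot firms, each firm's FOC gives 58 − 2.5q = 30.5, so q = 11, Q = 4·11 = 44, and P = 36.
Change in quantity: 44 − 55 = −11.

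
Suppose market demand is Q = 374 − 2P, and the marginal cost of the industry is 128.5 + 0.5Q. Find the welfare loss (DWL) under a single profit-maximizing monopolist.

Inverting demand: P = 187 − 0.5Q.
Under competition P = MC: 187 − 0.5Q = 128.5 + 0.5Q ⇒ Q = 58.5, P = 157.75.
Monopoly sets MR = MC: 187 − Q = 128.5 + 0.5Q ⇒ Q = 39, P = 187 − 0.5·39 = 167.5.
CS = ½·(187 − 157.75)·58.5 = 13689/16; PS = (157.75·58.5 − 128.5·58.5 − ½·0.5·58.5²) = 13689/16; TS = 1711.125.
CS = ½·(187 − 167.5)·39 = 380.25; PS = (167.5·39 − 128.5·39 − ½·0.5·39²) = 1140.75; TS = 1521.
DWL = 1711.125 − 1521 = 190.125.

DWL = 190.125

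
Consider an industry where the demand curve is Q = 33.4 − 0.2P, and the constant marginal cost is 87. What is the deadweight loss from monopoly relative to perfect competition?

DWL = 160

Inverting demand: P = 167 − 5Q.
Perfect competition: P = MC = 87, so 167 − 5Q = 87 and Q = 16.
The monopolist equates marginal revenue to marginal cost: 167 − 10Q = 87, so Q = 8. From demand, P = 127.
DWL is the triangle between Q = 8 and Q = 16: ½·(16 − 8)·(127 − 87) = 160.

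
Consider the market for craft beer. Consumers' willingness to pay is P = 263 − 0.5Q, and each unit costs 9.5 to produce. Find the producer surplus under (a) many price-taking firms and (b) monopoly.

Competition: PS = 0; Monopoly: PS = 32131.125

Competitive firms price at marginal cost: P = 9.5, giving Q = 507.
PS = (9.5 − 9.5)·507 = 0.
Monopoly sets MR = MC: 263 − Q = 9.5 ⇒ Q = 253.5, P = 263 − 0.5·253.5 = 136.25.
PS = (136.25 − 9.5)·253.5 = 32131.125.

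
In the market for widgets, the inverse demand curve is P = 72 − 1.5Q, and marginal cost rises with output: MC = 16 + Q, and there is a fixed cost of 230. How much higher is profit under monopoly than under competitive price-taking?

Profit rises by 141.12

Under competition P = MC: 72 − 1.5Q = 16 + Q ⇒ Q = 22.4, P = 38.4.
Profit = 38.4·22.4 − (16·22.4 + ½·1·22.4²) − 230 = 20.88.
A monopolist chooses Q where MR = MC. MR = 72 − 3Q; setting this equal to 16 + Q gives Q = 14 and P = 51.
Profit = 51·14 − (16·14 + ½·1·14²) − 230 = 162.
Change in profit: 162 − 20.88 = 141.12.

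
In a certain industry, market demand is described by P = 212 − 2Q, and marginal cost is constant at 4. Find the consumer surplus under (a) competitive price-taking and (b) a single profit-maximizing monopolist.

Competition: CS = 10816; Monopoly: CS = 2704

Under competition P = MC = 4, so Q = (212 − 4)/2 = 104.
CS = ½·(212 − 4)·104 = 10816.
Monopoly sets MR = MC: 212 − 4Q = 4 ⇒ Q = 52, P = 212 − 2·52 = 108.
CS = ½·(212 − 108)·52 = 2704.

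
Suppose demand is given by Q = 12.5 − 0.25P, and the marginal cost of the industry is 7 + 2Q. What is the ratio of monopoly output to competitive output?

Q_m/Q_c = 0.6

Inverting demand: P = 50 − 4Q.
The monopolist equates marginal revenue to marginal cost: 50 − 8Q = 7 + 2Q, so Q = 4.3. From demand, P = 32.8.
Under competition P = MC: 50 − 4Q = 7 + 2Q ⇒ Q = 43/6, P = 64/3.
Ratio Q_m/Q_c = 4.3/(43/6) = 0.6.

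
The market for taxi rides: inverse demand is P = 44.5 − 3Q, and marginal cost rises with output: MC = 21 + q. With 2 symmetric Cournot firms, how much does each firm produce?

q_i = 2.35

With 2 symmetric Cournot firms, each firm's FOC gives 44.5 − 9q = 21 + q, so q = 2.35, Q = 2·2.35 = 4.7, and P = 30.4.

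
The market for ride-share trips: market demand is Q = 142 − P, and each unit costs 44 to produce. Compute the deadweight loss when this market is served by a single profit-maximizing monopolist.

DWL = 1200.5

Inverting demand: P = 142 − Q.
Perfect competition: P = MC = 44, so 142 − Q = 44 and Q = 98.
A monopolist chooses Q where MR = MC. MR = 142 − 2Q; setting this equal to 44 gives Q = 49 and P = 93.
DWL is the triangle between Q = 49 and Q = 98: ½·(98 − 49)·(93 − 44) = 1200.5.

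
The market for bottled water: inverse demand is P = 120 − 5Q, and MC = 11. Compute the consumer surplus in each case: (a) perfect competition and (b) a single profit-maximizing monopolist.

Under competition P = MC = 11, so Q = (120 − 11)/5 = 21.8.
CS = ½·(120 − 11)·21.8 = 1188.1.
The monopolist equates marginal revenue to marginal cost: 120 − 10Q = 11, so Q = 10.9. From demand, P = 65.5.
CS = ½·(120 − 65.5)·10.9 = 297.025.

Competition: CS = 1188.1; Monopoly: CS = 297.025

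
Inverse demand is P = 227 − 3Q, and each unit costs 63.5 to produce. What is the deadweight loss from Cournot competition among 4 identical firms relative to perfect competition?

DWL = 178.215

Competitive firms price at marginal cost: P = 63.5, giving Q = 54.5.
In a 4-firm Cournot equilibrium, symmetry and the first-order condition give q = (227 − 63.5)/(15) = 10.9. So Q = 43.6 and P = 96.2.
DWL is the triangle between Q = 43.6 and Q = 54.5: ½·(54.5 − 43.6)·(96.2 − 63.5) = 178.215.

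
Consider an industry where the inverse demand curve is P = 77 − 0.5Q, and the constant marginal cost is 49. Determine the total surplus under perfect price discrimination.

With perfect price discrimination, output is the efficient level Q = 56 (where demand meets MC), but every buyer pays their willingness to pay: CS = 0 and PS = total surplus.
TS = 784 (equal to competitive TS).

TS = 784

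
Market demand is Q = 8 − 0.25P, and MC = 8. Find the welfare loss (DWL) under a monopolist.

Inverting demand: P = 32 − 4Q.
Perfect competition: P = MC = 8, so 32 − 4Q = 8 and Q = 6.
Monopoly sets MR = MC: 32 − 8Q = 8 ⇒ Q = 3, P = 32 − 4·3 = 20.
DWL is the triangle between Q = 3 and Q = 6: ½·(6 − 3)·(20 − 8) = 18.

DWL = 18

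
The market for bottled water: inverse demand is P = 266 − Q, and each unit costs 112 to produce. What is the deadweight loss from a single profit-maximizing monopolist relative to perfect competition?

Perfect competition: P = MC = 112, so 266 − Q = 112 and Q = 154.
The monopolist equates marginal revenue to marginal cost: 266 − 2Q = 112, so Q = 77. From demand, P = 189.
DWL is the triangle between Q = 77 and Q = 154: ½·(154 − 77)·(189 − 112) = 2964.5.

DWL = 2964.5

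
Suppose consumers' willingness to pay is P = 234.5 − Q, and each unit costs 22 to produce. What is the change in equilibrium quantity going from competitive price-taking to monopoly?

Q falls by 106.25

Under competition P = MC = 22, so Q = (234.5 − 22)/1 = 212.5.
The monopolist equates marginal revenue to marginal cost: 234.5 − 2Q = 22, so Q = 106.25. From demand, P = 128.25.
Change in equilibrium quantity: 106.25 − 212.5 = −106.25.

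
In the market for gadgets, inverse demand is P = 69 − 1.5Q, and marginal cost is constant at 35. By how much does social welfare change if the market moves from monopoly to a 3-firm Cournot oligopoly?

TS rises by 72.25

A monopolist chooses Q where MR = MC. MR = 69 − 3Q; setting this equal to 35 gives Q = 34/3 and P = 52.
CS = ½·(69 − 52)·34/3 = 289/3; PS = (52 − 35)·34/3 = 578/3; TS = 289.
Cournot with 3 identical firms: the symmetric best-response condition is 69 − 6q = 35. Each firm produces q = 17/3, total output Q = 17, price P = 43.5.
CS = ½·(69 − 43.5)·17 = 216.75; PS = (43.5 − 35)·17 = 144.5; TS = 361.25.
Change in social welfare: 361.25 − 289 = 72.25.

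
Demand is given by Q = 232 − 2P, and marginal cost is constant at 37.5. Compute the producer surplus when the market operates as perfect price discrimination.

Inverting demand: P = 116 − 0.5Q.
With perfect price discrimination, output is the efficient level Q = 157 (where demand meets MC), but every buyer pays their willingness to pay: CS = 0 and PS = total surplus.
PS = ½·(116 − 37.5)·157 = 6162.25.

PS = 6162.25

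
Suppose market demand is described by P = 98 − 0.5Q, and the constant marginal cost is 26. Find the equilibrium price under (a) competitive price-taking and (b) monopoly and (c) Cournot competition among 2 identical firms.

Competition: P = 26; Monopoly: P = 62; Cournot: P = 50

Competitive firms price at marginal cost: P = 26, giving Q = 144.
The monopolist equates marginal revenue to marginal cost: 98 − Q = 26, so Q = 72. From demand, P = 62.
With 2 symmetric Cournot firms, each firm's FOC gives 98 − 1.5q = 26, so q = 48, Q = 2·48 = 96, and P = 50.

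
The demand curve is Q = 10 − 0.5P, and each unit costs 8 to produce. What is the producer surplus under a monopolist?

Inverting demand: P = 20 − 2Q.
A monopolist chooses Q where MR = MC. MR = 20 − 4Q; setting this equal to 8 gives Q = 3 and P = 14.
PS = (14 − 8)·3 = 18.

PS = 18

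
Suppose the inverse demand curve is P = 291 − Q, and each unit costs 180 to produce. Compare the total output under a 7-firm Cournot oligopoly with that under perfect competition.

In a 7-firm Cournot equilibrium, symmetry and the first-order condition give q = (291 − 180)/(8) = 13.875. So Q = 97.125 and P = 193.875.
Under competition P = MC = 180, so Q = (291 − 180)/1 = 111.

Cournot: Q = 97.125; Competition: Q = 111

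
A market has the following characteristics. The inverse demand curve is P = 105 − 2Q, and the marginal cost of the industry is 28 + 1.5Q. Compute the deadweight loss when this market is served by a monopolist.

Competitive equilibrium sets price equal to marginal cost: 105 − 2Q = 28 + 1.5Q, so Q = 22 and P = 61.
Monopoly sets MR = MC: 105 − 4Q = 28 + 1.5Q ⇒ Q = 14, P = 105 − 2·14 = 77.
CS = ½·(105 − 61)·22 = 484; PS = (61·22 − 28·22 − ½·1.5·22²) = 363; TS = 847.
CS = ½·(105 − 77)·14 = 196; PS = (77·14 − 28·14 − ½·1.5·14²) = 539; TS = 735.
DWL = 847 − 735 = 112.

DWL = 112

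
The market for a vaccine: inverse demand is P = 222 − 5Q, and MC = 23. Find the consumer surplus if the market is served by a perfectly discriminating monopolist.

CS = 0

Under first-degree price discrimination the firm charges each unit its demand price and produces up to where P = MC, i.e. Q = 39.8. Consumer surplus is zero; producer surplus equals total surplus.
CS = 0.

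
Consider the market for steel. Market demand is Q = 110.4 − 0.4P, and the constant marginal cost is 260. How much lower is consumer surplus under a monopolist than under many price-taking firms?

CS falls by 38.4

Inverting demand: P = 276 − 2.5Q.
Under competition P = MC = 260, so Q = (276 − 260)/2.5 = 6.4.
CS = ½·(276 − 260)·6.4 = 51.2.
The monopolist equates marginal revenue to marginal cost: 276 − 5Q = 260, so Q = 3.2. From demand, P = 268.
CS = ½·(276 − 268)·3.2 = 12.8.
Change in consumer surplus: 12.8 − 51.2 = −38.4.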